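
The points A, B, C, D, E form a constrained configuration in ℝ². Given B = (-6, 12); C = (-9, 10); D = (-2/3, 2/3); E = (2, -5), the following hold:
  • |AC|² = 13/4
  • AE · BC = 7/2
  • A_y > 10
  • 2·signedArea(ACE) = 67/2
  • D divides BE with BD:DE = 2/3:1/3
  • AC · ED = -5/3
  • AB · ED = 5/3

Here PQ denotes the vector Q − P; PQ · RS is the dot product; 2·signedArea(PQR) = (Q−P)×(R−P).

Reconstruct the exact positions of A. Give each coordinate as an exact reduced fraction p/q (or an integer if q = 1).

1. A_x = -15/2  [AB · ED = 5/3 ∩ AE · BC = 7/2]
2. A_y = 11  [AB · ED = 5/3 ∩ AE · BC = 7/2]
   → A = (-15/2, 11)

A = (-15/2, 11)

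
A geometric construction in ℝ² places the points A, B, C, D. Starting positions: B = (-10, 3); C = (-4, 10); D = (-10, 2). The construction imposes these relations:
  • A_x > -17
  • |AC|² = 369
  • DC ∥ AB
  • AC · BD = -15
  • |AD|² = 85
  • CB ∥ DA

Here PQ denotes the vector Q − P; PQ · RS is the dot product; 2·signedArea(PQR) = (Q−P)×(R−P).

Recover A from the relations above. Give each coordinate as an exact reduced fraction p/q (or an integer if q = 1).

A = (-16, -5)

1. A_x = -16  [DC ∥ AB ∩ CB ∥ DA]
2. A_y = -5  [DC ∥ AB ∩ CB ∥ DA]
   → A = (-16, -5)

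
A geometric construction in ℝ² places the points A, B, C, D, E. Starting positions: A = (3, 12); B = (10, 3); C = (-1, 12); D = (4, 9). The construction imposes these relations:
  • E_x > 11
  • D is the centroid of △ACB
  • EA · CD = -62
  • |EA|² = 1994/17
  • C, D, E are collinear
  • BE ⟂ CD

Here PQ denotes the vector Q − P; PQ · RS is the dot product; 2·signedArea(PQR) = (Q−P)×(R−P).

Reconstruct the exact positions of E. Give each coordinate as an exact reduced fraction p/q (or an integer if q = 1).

E = (188/17, 81/17)

1. E_x = 188/17  [C, D, E are collinear ∩ BE ⟂ CD]
2. E_y = 81/17  [C, D, E are collinear ∩ BE ⟂ CD]
   → E = (188/17, 81/17)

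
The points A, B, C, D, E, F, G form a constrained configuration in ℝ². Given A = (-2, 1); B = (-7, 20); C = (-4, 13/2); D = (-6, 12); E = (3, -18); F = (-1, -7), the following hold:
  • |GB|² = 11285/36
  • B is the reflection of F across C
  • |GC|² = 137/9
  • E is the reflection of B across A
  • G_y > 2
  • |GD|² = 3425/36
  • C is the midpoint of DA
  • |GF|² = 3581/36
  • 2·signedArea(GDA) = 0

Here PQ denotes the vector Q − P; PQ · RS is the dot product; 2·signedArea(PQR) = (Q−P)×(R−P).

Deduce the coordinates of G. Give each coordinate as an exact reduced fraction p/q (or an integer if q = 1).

G = (-8/3, 17/6)

1. G_x = -8/3  [line 11·x + 4·y + 18 = 0 ∩ |GF|² = 3581/36]
2. G_y = 17/6  [line 11·x + 4·y + 18 = 0 ∩ |GF|² = 3581/36]
   → G = (-8/3, 17/6)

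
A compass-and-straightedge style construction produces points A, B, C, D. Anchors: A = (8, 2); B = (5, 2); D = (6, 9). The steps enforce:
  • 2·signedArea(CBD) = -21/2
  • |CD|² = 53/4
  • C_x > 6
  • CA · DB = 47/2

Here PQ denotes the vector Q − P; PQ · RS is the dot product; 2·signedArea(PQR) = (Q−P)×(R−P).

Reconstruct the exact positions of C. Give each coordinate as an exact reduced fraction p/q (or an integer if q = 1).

1. C_x = 7  [CA · DB = 47/2 ∩ 2·signedArea(CBD) = -21/2]
2. C_y = 11/2  [CA · DB = 47/2 ∩ 2·signedArea(CBD) = -21/2]
   → C = (7, 11/2)

C = (7, 11/2)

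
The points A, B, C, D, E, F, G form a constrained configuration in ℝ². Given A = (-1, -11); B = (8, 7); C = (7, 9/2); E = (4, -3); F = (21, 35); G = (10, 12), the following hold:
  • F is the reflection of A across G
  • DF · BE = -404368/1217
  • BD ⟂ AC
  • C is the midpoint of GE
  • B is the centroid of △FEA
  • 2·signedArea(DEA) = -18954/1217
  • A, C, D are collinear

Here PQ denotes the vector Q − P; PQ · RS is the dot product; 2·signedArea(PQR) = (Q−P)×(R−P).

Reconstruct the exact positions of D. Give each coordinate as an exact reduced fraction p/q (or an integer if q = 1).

D = (10015/1217, 8375/1217)

1. D_x = 10015/1217  [A, C, D are collinear ∩ BD ⟂ AC]
2. D_y = 8375/1217  [A, C, D are collinear ∩ BD ⟂ AC]
   → D = (10015/1217, 8375/1217)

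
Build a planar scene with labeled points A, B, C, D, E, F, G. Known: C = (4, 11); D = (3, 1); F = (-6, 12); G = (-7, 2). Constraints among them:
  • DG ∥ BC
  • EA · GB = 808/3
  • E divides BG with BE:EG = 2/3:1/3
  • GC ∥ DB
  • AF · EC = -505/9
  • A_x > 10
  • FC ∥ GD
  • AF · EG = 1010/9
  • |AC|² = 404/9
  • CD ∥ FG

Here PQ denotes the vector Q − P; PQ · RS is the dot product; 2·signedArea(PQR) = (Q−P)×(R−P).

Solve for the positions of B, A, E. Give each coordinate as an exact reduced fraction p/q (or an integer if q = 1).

1. B_x = 14  [DG ∥ BC ∩ GC ∥ DB]
2. B_y = 10  [DG ∥ BC ∩ GC ∥ DB]
   → B = (14, 10)
3. E_x = 0  [E divides BG with BE:EG = 2/3:1/3]
4. E_y = 14/3  [E divides BG with BE:EG = 2/3:1/3]
   → E = (0, 14/3)
5. A_x = 32/3  [AF · EC = -505/9 ∩ EA · GB = 808/3]
6. A_y = 31/3  [AF · EC = -505/9 ∩ EA · GB = 808/3]
   → A = (32/3, 31/3)

A = (32/3, 31/3)
B = (14, 10)
E = (0, 14/3)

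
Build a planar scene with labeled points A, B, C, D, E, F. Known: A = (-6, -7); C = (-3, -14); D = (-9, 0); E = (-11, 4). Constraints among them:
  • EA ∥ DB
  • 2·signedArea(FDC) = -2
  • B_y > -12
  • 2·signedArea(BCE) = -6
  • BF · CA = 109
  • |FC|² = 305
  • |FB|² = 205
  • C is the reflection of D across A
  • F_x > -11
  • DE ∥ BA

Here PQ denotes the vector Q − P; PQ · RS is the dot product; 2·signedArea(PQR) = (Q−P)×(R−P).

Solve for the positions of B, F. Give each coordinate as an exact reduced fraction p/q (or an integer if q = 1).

B = (-4, -11)
F = (-10, 2)

1. B_x = -4  [DE ∥ BA ∩ EA ∥ DB]
2. B_y = -11  [DE ∥ BA ∩ EA ∥ DB]
   → B = (-4, -11)
3. F_x = -10  [2·signedArea(FDC) = -2 ∩ BF · CA = 109]
4. F_y = 2  [2·signedArea(FDC) = -2 ∩ BF · CA = 109]
   → F = (-10, 2)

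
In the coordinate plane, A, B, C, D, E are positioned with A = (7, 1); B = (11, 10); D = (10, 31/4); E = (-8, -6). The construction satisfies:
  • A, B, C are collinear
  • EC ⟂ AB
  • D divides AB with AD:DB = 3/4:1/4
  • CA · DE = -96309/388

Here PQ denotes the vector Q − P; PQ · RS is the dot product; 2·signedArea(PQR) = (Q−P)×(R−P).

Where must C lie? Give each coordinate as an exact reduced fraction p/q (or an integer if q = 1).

1. C_x = 187/97  [A, B, C are collinear ∩ EC ⟂ AB]
2. C_y = -1010/97  [A, B, C are collinear ∩ EC ⟂ AB]
   → C = (187/97, -1010/97)

C = (187/97, -1010/97)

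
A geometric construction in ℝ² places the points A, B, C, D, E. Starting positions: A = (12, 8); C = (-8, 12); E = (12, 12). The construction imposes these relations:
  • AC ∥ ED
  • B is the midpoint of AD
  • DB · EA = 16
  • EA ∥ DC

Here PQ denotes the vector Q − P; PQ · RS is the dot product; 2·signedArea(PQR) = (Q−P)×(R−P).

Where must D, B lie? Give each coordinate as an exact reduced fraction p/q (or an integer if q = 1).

1. D_x = -8  [EA ∥ DC ∩ AC ∥ ED]
2. D_y = 16  [EA ∥ DC ∩ AC ∥ ED]
   → D = (-8, 16)
3. B_x = 2  [B is the midpoint of AD]
4. B_y = 12  [B is the midpoint of AD]
   → B = (2, 12)

B = (2, 12)
D = (-8, 16)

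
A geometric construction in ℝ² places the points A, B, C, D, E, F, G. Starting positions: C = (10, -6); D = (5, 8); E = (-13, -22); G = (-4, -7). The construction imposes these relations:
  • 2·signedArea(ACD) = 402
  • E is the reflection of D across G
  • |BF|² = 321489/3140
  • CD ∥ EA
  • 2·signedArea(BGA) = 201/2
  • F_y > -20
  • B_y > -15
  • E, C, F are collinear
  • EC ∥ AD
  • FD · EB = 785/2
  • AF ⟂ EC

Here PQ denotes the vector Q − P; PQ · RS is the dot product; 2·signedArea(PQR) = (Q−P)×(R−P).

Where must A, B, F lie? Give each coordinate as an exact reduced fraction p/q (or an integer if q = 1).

1. A_x = -18  [EC ∥ AD ∩ CD ∥ EA]
2. A_y = -8  [EC ∥ AD ∩ CD ∥ EA]
   → A = (-18, -8)
3. F_x = -7698/785  [E, C, F are collinear ∩ AF ⟂ EC]
4. F_y = -15526/785  [E, C, F are collinear ∩ AF ⟂ EC]
   → F = (-7698/785, -15526/785)
5. B_x = -3/2  [2·signedArea(BGA) = 201/2 ∩ FD · EB = 785/2]
6. B_y = -14  [2·signedArea(BGA) = 201/2 ∩ FD · EB = 785/2]
   → B = (-3/2, -14)

A = (-18, -8)
B = (-3/2, -14)
F = (-7698/785, -15526/785)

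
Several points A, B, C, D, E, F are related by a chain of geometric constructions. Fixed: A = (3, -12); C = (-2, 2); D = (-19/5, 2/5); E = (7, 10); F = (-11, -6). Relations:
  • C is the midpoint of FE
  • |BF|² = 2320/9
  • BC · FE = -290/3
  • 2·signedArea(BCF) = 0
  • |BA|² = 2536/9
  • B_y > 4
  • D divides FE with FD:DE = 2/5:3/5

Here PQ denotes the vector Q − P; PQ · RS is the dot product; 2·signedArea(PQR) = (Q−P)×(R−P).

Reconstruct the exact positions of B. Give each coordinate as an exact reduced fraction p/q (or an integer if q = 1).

1. B_x = 1  [2·signedArea(BCF) = 0 ∩ BC · FE = -290/3]
2. B_y = 14/3  [2·signedArea(BCF) = 0 ∩ BC · FE = -290/3]
   → B = (1, 14/3)

B = (1, 14/3)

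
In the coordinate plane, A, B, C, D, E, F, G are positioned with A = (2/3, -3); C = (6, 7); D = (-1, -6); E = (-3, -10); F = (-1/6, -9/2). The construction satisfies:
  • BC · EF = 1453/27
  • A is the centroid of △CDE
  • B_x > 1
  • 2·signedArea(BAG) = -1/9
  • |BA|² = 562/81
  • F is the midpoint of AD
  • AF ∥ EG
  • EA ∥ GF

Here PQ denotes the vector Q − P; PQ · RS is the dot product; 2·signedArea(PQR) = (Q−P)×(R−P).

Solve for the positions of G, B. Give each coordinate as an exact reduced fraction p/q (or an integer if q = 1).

1. G_x = -23/6  [EA ∥ GF ∩ AF ∥ EG]
2. G_y = -23/2  [EA ∥ GF ∩ AF ∥ EG]
   → G = (-23/6, -23/2)
3. B_x = 17/9  [2·signedArea(BAG) = -1/9 ∩ BC · EF = 1453/27]
4. B_y = -2/3  [2·signedArea(BAG) = -1/9 ∩ BC · EF = 1453/27]
   → B = (17/9, -2/3)

B = (17/9, -2/3)
G = (-23/6, -23/2)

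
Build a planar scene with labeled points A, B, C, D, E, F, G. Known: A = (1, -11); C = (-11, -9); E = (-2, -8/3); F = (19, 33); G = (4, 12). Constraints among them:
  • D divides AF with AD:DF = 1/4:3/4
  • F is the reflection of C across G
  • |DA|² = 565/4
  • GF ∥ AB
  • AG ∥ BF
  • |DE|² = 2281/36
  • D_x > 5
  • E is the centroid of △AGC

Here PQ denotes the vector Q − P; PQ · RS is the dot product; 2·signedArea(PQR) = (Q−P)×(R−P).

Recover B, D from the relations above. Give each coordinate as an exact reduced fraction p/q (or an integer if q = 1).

1. B_x = 16  [AG ∥ BF ∩ GF ∥ AB]
2. B_y = 10  [AG ∥ BF ∩ GF ∥ AB]
   → B = (16, 10)
3. D_x = 11/2  [D divides AF with AD:DF = 1/4:3/4]
4. D_y = 0  [D divides AF with AD:DF = 1/4:3/4]
   → D = (11/2, 0)

B = (16, 10)
D = (11/2, 0)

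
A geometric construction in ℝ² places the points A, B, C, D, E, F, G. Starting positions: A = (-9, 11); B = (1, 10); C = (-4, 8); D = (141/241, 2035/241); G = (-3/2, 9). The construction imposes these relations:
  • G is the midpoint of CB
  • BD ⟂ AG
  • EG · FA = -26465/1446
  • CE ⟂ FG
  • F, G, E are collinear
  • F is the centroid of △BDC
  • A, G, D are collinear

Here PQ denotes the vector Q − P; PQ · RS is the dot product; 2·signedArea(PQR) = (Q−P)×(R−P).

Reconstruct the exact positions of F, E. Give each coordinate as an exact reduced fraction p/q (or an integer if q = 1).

1. F_x = -194/241  [F is the centroid of △BDC]
2. F_y = 6373/723  [F is the centroid of △BDC]
   → F = (-194/241, 6373/723)
3. E_x = -864/241  [F, G, E are collinear ∩ CE ⟂ FG]
4. E_y = 2303/241  [F, G, E are collinear ∩ CE ⟂ FG]
   → E = (-864/241, 2303/241)

E = (-864/241, 2303/241)
F = (-194/241, 6373/723)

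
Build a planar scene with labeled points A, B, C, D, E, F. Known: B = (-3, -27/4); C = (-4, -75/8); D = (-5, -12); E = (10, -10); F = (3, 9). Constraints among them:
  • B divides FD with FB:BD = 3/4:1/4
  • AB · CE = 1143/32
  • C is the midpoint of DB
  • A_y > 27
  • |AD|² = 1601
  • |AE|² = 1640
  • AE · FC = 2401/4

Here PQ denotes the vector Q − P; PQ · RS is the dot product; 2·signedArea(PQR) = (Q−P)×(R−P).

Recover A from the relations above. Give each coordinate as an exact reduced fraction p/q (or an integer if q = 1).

1. A_x = -4  [AB · CE = 1143/32 ∩ AE · FC = 2401/4]
2. A_y = 28  [AB · CE = 1143/32 ∩ AE · FC = 2401/4]
   → A = (-4, 28)

A = (-4, 28)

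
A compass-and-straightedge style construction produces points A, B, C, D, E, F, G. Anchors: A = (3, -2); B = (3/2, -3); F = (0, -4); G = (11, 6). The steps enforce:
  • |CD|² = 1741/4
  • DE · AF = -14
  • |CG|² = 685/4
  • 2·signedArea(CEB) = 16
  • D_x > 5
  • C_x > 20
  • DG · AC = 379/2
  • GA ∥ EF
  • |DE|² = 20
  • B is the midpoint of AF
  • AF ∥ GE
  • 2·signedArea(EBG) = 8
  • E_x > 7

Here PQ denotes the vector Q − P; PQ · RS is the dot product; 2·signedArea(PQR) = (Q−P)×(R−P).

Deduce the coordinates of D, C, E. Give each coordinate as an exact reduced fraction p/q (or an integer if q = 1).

C = (41/2, 15)
D = (6, 0)
E = (8, 4)

1. E_x = 8  [GA ∥ EF ∩ AF ∥ GE]
2. E_y = 4  [GA ∥ EF ∩ AF ∥ GE]
   → E = (8, 4)
3. D_x = 6  [line 3·x + 2·y + -18 = 0 ∩ |DE|² = 20]
4. D_y = 0  [line 3·x + 2·y + -18 = 0 ∩ |DE|² = 20]
   → D = (6, 0)
5. C_x = 41/2  [DG · AC = 379/2 ∩ 2·signedArea(CEB) = 16]
6. C_y = 15  [DG · AC = 379/2 ∩ 2·signedArea(CEB) = 16]
   → C = (41/2, 15)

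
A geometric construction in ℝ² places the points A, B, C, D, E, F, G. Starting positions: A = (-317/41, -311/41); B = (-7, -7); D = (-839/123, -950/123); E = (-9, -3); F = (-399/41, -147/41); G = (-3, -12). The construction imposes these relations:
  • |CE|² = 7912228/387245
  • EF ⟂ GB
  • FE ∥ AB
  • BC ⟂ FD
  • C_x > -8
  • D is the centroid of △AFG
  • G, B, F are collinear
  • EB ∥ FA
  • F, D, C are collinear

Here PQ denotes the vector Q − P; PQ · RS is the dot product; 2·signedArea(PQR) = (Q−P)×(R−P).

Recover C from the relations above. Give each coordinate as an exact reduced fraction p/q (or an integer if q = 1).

C = (-2796227/387245, -2770859/387245)

1. C_x = -2796227/387245  [F, D, C are collinear ∩ BC ⟂ FD]
2. C_y = -2770859/387245  [F, D, C are collinear ∩ BC ⟂ FD]
   → C = (-2796227/387245, -2770859/387245)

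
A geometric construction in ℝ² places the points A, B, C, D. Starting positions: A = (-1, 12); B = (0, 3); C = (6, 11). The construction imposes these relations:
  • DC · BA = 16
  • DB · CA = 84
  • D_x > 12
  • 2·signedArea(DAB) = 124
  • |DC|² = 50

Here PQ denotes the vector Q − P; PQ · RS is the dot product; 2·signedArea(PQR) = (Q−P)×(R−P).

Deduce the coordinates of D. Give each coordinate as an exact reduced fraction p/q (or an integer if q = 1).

1. D_x = 13  [DB · CA = 84 ∩ DC · BA = 16]
2. D_y = 10  [DB · CA = 84 ∩ DC · BA = 16]
   → D = (13, 10)

D = (13, 10)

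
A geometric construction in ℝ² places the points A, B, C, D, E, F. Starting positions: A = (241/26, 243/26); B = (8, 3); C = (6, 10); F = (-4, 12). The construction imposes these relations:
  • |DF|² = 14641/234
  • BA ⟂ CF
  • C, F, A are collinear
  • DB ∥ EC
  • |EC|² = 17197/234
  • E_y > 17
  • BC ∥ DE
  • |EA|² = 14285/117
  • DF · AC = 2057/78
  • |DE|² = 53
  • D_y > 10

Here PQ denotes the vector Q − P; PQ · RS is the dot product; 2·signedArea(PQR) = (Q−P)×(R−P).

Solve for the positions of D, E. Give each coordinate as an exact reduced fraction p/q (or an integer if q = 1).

1. D_x = 293/78  [line 85/26·x + -17/26·y + -425/78 = 0 ∩ |DF|² = 14641/234]
2. D_y = 815/78  [line 85/26·x + -17/26·y + -425/78 = 0 ∩ |DF|² = 14641/234]
   → D = (293/78, 815/78)
3. E_x = 137/78  [DB ∥ EC ∩ BC ∥ DE]
4. E_y = 1361/78  [DB ∥ EC ∩ BC ∥ DE]
   → E = (137/78, 1361/78)

D = (293/78, 815/78)
E = (137/78, 1361/78)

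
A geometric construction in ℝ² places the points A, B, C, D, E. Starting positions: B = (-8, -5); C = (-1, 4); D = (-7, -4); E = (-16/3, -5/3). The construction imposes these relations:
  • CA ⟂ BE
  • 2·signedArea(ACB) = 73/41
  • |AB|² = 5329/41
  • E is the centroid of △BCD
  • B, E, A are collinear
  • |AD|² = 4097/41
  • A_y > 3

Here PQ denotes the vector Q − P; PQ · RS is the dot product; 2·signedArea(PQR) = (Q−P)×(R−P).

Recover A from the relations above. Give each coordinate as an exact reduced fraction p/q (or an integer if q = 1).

A = (-36/41, 160/41)

1. A_x = -36/41  [B, E, A are collinear ∩ CA ⟂ BE]
2. A_y = 160/41  [B, E, A are collinear ∩ CA ⟂ BE]
   → A = (-36/41, 160/41)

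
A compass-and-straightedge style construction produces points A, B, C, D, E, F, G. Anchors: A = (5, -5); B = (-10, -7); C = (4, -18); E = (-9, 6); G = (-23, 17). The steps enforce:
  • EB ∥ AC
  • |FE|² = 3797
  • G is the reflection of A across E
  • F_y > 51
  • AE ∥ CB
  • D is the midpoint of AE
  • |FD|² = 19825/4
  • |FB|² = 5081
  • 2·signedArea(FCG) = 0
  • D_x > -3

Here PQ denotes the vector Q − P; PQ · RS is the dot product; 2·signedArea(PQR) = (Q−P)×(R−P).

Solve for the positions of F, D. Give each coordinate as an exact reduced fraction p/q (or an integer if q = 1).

D = (-2, 1/2)
F = (-50, 52)

1. F_x = -50  [line -35·x + -27·y + -346 = 0 ∩ |FB|² = 5081]
2. F_y = 52  [line -35·x + -27·y + -346 = 0 ∩ |FB|² = 5081]
   → F = (-50, 52)
3. D_x = -2  [D is the midpoint of AE]
4. D_y = 1/2  [D is the midpoint of AE]
   → D = (-2, 1/2)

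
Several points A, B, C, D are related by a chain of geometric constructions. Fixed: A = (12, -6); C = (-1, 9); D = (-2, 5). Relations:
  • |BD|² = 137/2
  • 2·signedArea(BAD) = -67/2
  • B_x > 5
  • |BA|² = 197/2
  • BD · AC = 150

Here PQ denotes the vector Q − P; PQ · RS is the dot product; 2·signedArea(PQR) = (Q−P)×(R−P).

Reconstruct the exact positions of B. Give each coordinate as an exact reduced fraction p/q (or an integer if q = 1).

B = (11/2, 3/2)

1. B_x = 11/2  [2·signedArea(BAD) = -67/2 ∩ BD · AC = 150]
2. B_y = 3/2  [2·signedArea(BAD) = -67/2 ∩ BD · AC = 150]
   → B = (11/2, 3/2)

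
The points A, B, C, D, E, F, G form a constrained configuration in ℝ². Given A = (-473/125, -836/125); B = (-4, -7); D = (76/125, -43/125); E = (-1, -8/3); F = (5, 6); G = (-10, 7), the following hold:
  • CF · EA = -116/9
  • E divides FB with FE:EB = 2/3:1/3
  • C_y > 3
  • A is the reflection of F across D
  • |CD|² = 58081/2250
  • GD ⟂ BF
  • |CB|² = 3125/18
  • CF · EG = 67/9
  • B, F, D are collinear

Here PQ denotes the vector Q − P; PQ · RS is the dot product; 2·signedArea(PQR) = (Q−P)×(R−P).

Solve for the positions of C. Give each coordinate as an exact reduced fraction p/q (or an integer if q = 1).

C = (7/2, 23/6)

1. C_x = 7/2  [CF · EG = 67/9 ∩ CF · EA = -116/9]
2. C_y = 23/6  [CF · EG = 67/9 ∩ CF · EA = -116/9]
   → C = (7/2, 23/6)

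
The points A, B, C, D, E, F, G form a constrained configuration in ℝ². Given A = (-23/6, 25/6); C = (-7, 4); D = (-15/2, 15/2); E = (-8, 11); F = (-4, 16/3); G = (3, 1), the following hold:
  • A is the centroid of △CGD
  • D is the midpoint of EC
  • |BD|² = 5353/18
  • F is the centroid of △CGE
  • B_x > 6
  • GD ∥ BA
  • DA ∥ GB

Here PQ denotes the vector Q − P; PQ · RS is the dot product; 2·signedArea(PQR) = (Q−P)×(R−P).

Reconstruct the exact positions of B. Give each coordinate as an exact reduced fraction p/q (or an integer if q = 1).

1. B_x = 20/3  [GD ∥ BA ∩ DA ∥ GB]
2. B_y = -7/3  [GD ∥ BA ∩ DA ∥ GB]
   → B = (20/3, -7/3)

B = (20/3, -7/3)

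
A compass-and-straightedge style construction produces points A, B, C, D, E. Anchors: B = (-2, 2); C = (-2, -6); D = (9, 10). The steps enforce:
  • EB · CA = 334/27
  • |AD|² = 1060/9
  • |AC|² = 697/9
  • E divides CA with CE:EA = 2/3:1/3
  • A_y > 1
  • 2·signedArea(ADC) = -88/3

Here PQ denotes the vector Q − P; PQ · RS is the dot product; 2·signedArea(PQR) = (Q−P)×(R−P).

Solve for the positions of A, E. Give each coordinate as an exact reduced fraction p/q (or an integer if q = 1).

1. A_x = 5/3  [line 16·x + -11·y + -14/3 = 0 ∩ |AC|² = 697/9]
2. A_y = 2  [line 16·x + -11·y + -14/3 = 0 ∩ |AC|² = 697/9]
   → A = (5/3, 2)
3. E_x = 4/9  [E divides CA with CE:EA = 2/3:1/3]
4. E_y = -2/3  [E divides CA with CE:EA = 2/3:1/3]
   → E = (4/9, -2/3)

A = (5/3, 2)
E = (4/9, -2/3)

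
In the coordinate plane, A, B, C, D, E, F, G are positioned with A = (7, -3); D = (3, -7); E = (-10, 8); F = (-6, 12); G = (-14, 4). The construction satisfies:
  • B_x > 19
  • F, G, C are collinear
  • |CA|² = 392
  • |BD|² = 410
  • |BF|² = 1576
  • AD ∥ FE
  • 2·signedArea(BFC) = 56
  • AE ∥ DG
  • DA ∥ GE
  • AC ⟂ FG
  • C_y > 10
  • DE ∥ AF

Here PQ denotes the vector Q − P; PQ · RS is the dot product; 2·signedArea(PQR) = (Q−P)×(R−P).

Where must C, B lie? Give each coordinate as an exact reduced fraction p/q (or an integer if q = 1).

1. C_x = -7  [F, G, C are collinear ∩ AC ⟂ FG]
2. C_y = 11  [F, G, C are collinear ∩ AC ⟂ FG]
   → C = (-7, 11)
3. B_x = 20  [line 1·x + -1·y + -38 = 0 ∩ |BD|² = 410]
4. B_y = -18  [line 1·x + -1·y + -38 = 0 ∩ |BD|² = 410]
   → B = (20, -18)

B = (20, -18)
C = (-7, 11)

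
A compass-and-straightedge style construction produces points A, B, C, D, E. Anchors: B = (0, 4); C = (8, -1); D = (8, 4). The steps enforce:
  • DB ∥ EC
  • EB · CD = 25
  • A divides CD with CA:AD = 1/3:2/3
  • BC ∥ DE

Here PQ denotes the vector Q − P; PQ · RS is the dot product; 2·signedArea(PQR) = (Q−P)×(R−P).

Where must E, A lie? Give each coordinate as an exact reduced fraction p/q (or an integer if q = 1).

1. E_x = 16  [DB ∥ EC ∩ BC ∥ DE]
2. E_y = -1  [DB ∥ EC ∩ BC ∥ DE]
   → E = (16, -1)
3. A_x = 8  [A divides CD with CA:AD = 1/3:2/3]
4. A_y = 2/3  [A divides CD with CA:AD = 1/3:2/3]
   → A = (8, 2/3)

A = (8, 2/3)
E = (16, -1)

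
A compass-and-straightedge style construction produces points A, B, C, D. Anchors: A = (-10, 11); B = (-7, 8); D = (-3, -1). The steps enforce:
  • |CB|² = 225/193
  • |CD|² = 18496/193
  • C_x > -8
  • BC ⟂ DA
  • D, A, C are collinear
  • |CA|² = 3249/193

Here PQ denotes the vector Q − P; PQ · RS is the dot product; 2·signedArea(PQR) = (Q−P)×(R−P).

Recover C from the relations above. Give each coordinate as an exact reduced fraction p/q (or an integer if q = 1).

C = (-1531/193, 1439/193)

1. C_x = -1531/193  [D, A, C are collinear ∩ BC ⟂ DA]
2. C_y = 1439/193  [D, A, C are collinear ∩ BC ⟂ DA]
   → C = (-1531/193, 1439/193)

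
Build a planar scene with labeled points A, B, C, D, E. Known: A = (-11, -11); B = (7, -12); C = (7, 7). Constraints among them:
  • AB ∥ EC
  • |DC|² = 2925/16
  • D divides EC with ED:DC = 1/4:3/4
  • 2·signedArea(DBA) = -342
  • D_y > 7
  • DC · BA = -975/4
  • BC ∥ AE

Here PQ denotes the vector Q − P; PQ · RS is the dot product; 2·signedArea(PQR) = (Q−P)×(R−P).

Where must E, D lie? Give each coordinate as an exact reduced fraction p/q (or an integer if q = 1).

D = (-13/2, 31/4)
E = (-11, 8)

1. E_x = -11  [AB ∥ EC ∩ BC ∥ AE]
2. E_y = 8  [AB ∥ EC ∩ BC ∥ AE]
   → E = (-11, 8)
3. D_x = -13/2  [D divides EC with ED:DC = 1/4:3/4]
4. D_y = 31/4  [D divides EC with ED:DC = 1/4:3/4]
   → D = (-13/2, 31/4)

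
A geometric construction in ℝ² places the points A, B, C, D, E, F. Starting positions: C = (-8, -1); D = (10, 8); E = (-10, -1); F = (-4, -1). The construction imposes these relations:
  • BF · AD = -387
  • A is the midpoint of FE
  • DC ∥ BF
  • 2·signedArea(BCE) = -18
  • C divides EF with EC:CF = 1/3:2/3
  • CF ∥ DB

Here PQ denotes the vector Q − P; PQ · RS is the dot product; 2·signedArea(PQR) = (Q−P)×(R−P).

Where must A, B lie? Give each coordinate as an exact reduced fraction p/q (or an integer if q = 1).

1. A_x = -7  [A is the midpoint of FE]
2. A_y = -1  [A is the midpoint of FE]
   → A = (-7, -1)
3. B_x = 14  [DC ∥ BF ∩ CF ∥ DB]
4. B_y = 8  [DC ∥ BF ∩ CF ∥ DB]
   → B = (14, 8)

A = (-7, -1)
B = (14, 8)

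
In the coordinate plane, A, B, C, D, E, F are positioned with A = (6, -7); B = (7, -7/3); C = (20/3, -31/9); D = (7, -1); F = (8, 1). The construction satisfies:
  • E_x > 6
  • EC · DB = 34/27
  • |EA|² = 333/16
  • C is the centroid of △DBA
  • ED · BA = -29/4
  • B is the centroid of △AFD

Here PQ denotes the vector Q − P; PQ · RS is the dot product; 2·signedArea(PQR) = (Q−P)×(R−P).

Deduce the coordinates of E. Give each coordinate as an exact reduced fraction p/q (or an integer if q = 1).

E = (27/4, -5/2)

1. E_x = 27/4  [ED · BA = -29/4 ∩ EC · DB = 34/27]
2. E_y = -5/2  [ED · BA = -29/4 ∩ EC · DB = 34/27]
   → E = (27/4, -5/2)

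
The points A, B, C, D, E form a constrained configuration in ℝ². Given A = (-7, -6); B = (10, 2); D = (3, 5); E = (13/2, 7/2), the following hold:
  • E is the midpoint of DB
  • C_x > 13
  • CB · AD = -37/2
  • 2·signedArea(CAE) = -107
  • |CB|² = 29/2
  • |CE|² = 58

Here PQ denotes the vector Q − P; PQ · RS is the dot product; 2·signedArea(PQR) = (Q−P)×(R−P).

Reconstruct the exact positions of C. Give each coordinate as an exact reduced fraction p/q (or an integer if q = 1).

1. C_x = 27/2  [CB · AD = -37/2 ∩ 2·signedArea(CAE) = -107]
2. C_y = 1/2  [CB · AD = -37/2 ∩ 2·signedArea(CAE) = -107]
   → C = (27/2, 1/2)

C = (27/2, 1/2)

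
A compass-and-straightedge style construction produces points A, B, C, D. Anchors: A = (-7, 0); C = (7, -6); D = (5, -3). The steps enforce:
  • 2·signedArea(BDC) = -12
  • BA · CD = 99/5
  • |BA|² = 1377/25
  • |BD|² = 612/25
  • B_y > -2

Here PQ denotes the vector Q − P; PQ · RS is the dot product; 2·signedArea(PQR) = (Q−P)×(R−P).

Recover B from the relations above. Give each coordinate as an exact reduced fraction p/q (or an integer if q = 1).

1. B_x = 1/5  [BA · CD = 99/5 ∩ 2·signedArea(BDC) = -12]
2. B_y = -9/5  [BA · CD = 99/5 ∩ 2·signedArea(BDC) = -12]
   → B = (1/5, -9/5)

B = (1/5, -9/5)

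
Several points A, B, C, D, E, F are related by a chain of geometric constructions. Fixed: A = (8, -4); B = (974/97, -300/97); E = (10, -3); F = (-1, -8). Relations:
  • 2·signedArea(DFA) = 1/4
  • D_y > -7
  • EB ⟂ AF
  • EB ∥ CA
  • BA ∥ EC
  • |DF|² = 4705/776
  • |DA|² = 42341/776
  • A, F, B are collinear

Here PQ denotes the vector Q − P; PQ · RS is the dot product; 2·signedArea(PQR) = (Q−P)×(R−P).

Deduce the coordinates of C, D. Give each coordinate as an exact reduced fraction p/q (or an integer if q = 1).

1. C_x = 772/97  [EB ∥ CA ∩ BA ∥ EC]
2. C_y = -379/97  [EB ∥ CA ∩ BA ∥ EC]
   → C = (772/97, -379/97)
3. D_x = 481/388  [line -4·x + 9·y + 271/4 = 0 ∩ |DF|² = 4705/776]
4. D_y = -2707/388  [line -4·x + 9·y + 271/4 = 0 ∩ |DF|² = 4705/776]
   → D = (481/388, -2707/388)

C = (772/97, -379/97)
D = (481/388, -2707/388)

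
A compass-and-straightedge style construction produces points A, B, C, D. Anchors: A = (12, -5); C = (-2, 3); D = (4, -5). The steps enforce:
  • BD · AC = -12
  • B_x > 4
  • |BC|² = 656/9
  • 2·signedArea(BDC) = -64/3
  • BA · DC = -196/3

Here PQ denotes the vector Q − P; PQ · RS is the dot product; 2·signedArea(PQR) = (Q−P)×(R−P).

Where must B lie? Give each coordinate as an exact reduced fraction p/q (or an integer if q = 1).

1. B_x = 14/3  [2·signedArea(BDC) = -64/3 ∩ BD · AC = -12]
2. B_y = -7/3  [2·signedArea(BDC) = -64/3 ∩ BD · AC = -12]
   → B = (14/3, -7/3)

B = (14/3, -7/3)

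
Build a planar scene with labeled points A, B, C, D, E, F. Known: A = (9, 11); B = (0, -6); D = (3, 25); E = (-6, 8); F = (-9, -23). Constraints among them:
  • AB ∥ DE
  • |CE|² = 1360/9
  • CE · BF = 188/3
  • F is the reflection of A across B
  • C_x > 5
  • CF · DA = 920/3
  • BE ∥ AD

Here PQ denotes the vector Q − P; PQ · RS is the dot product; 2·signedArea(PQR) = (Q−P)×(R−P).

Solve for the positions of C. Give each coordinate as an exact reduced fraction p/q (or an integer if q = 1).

C = (6, 16/3)

1. C_x = 6  [CF · DA = 920/3 ∩ CE · BF = 188/3]
2. C_y = 16/3  [CF · DA = 920/3 ∩ CE · BF = 188/3]
   → C = (6, 16/3)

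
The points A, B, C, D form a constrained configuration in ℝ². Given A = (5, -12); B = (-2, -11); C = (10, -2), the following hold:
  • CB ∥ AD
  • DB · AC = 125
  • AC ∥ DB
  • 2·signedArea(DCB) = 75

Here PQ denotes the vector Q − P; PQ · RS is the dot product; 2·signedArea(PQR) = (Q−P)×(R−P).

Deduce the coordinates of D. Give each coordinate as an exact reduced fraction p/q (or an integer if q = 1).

D = (-7, -21)

1. D_x = -7  [AC ∥ DB ∩ CB ∥ AD]
2. D_y = -21  [AC ∥ DB ∩ CB ∥ AD]
   → D = (-7, -21)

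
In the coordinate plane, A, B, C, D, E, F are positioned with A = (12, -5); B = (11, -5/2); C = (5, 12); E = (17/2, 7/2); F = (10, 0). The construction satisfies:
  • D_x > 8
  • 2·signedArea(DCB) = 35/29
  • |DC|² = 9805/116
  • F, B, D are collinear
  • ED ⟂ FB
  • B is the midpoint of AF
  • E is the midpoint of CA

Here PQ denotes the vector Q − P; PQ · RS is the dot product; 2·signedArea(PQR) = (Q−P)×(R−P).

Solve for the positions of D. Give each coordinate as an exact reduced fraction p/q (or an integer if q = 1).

1. D_x = 249/29  [F, B, D are collinear ∩ ED ⟂ FB]
2. D_y = 205/58  [F, B, D are collinear ∩ ED ⟂ FB]
   → D = (249/29, 205/58)

D = (249/29, 205/58)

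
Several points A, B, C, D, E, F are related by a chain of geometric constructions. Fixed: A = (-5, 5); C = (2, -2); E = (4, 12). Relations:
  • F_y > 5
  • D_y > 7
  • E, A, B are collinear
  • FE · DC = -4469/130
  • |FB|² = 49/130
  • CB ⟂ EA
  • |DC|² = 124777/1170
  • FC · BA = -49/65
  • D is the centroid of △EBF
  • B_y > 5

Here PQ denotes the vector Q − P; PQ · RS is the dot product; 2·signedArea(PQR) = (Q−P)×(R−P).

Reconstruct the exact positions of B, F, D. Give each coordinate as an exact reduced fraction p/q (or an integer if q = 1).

1. B_x = -262/65  [E, A, B are collinear ∩ CB ⟂ EA]
2. B_y = 374/65  [E, A, B are collinear ∩ CB ⟂ EA]
   → B = (-262/65, 374/65)
3. F_x = -587/130  [line 63/65·x + 49/65·y + 21/65 = 0 ∩ |FB|² = 49/130]
4. F_y = 699/130  [line 63/65·x + 49/65·y + 21/65 = 0 ∩ |FB|² = 49/130]
   → F = (-587/130, 699/130)
5. D_x = -197/130  [D is the centroid of △EBF]
6. D_y = 3007/390  [D is the centroid of △EBF]
   → D = (-197/130, 3007/390)

B = (-262/65, 374/65)
D = (-197/130, 3007/390)
F = (-587/130, 699/130)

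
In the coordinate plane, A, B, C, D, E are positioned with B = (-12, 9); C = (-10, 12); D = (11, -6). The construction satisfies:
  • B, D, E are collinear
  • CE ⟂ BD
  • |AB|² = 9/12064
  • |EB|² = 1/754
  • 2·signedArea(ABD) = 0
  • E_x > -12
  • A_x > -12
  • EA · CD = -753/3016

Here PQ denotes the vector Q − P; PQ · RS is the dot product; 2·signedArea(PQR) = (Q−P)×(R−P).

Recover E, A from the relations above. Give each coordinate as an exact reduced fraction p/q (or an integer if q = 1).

A = (-36123/3016, 27099/3016)
E = (-9025/754, 6771/754)

1. E_x = -9025/754  [B, D, E are collinear ∩ CE ⟂ BD]
2. E_y = 6771/754  [B, D, E are collinear ∩ CE ⟂ BD]
   → E = (-9025/754, 6771/754)
3. A_x = -36123/3016  [2·signedArea(ABD) = 0 ∩ EA · CD = -753/3016]
4. A_y = 27099/3016  [2·signedArea(ABD) = 0 ∩ EA · CD = -753/3016]
   → A = (-36123/3016, 27099/3016)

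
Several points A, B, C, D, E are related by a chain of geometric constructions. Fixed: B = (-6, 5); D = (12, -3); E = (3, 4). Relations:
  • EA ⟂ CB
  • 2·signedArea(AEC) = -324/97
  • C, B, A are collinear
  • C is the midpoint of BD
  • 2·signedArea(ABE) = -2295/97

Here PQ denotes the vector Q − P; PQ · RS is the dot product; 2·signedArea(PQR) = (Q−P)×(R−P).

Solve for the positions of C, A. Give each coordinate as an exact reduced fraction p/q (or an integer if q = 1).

A = (183/97, 145/97)
C = (3, 1)

1. C_x = 3  [C is the midpoint of BD]
2. C_y = 1  [C is the midpoint of BD]
   → C = (3, 1)
3. A_x = 183/97  [C, B, A are collinear ∩ EA ⟂ CB]
4. A_y = 145/97  [C, B, A are collinear ∩ EA ⟂ CB]
   → A = (183/97, 145/97)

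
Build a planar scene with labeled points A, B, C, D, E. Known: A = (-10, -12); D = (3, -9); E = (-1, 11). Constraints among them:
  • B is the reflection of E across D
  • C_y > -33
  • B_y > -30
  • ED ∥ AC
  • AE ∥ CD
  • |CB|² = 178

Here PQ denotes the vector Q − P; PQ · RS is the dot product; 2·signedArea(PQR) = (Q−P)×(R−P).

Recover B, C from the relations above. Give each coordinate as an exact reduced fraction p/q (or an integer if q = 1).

1. B_x = 7  [B is the reflection of E across D]
2. B_y = -29  [B is the reflection of E across D]
   → B = (7, -29)
3. C_x = -6  [AE ∥ CD ∩ ED ∥ AC]
4. C_y = -32  [AE ∥ CD ∩ ED ∥ AC]
   → C = (-6, -32)

B = (7, -29)
C = (-6, -32)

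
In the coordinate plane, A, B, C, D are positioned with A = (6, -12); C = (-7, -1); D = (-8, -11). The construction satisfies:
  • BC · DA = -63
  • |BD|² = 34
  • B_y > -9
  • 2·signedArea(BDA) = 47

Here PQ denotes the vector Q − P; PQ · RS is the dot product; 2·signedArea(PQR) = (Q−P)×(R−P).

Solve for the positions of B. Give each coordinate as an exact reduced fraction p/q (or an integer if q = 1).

1. B_x = -3  [2·signedArea(BDA) = 47 ∩ BC · DA = -63]
2. B_y = -8  [2·signedArea(BDA) = 47 ∩ BC · DA = -63]
   → B = (-3, -8)

B = (-3, -8)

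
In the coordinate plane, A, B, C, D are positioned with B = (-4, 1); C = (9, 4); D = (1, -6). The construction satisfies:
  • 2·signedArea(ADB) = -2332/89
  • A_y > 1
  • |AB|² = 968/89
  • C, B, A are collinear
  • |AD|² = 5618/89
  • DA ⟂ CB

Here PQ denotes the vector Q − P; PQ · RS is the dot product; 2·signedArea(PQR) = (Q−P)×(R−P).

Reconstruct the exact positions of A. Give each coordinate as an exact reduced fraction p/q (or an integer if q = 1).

A = (-70/89, 155/89)

1. A_x = -70/89  [C, B, A are collinear ∩ DA ⟂ CB]
2. A_y = 155/89  [C, B, A are collinear ∩ DA ⟂ CB]
   → A = (-70/89, 155/89)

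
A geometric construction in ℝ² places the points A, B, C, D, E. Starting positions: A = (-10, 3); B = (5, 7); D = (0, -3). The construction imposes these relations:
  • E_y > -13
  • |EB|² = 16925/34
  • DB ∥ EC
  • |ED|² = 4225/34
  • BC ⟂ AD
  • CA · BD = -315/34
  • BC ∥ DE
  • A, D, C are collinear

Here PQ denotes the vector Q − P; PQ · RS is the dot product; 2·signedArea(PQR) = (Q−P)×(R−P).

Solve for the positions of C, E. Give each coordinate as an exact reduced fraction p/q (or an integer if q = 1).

1. C_x = -25/34  [A, D, C are collinear ∩ BC ⟂ AD]
2. C_y = -87/34  [A, D, C are collinear ∩ BC ⟂ AD]
   → C = (-25/34, -87/34)
3. E_x = -195/34  [DB ∥ EC ∩ BC ∥ DE]
4. E_y = -427/34  [DB ∥ EC ∩ BC ∥ DE]
   → E = (-195/34, -427/34)

C = (-25/34, -87/34)
E = (-195/34, -427/34)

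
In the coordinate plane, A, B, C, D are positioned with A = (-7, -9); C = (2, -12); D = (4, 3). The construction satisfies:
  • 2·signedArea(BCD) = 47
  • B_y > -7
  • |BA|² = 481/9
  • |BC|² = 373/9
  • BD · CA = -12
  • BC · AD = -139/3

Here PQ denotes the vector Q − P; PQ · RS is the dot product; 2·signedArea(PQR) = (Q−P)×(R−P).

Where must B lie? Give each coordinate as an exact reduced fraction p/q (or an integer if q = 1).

B = (-1/3, -6)

1. B_x = -1/3  [2·signedArea(BCD) = 47 ∩ BD · CA = -12]
2. B_y = -6  [2·signedArea(BCD) = 47 ∩ BD · CA = -12]
   → B = (-1/3, -6)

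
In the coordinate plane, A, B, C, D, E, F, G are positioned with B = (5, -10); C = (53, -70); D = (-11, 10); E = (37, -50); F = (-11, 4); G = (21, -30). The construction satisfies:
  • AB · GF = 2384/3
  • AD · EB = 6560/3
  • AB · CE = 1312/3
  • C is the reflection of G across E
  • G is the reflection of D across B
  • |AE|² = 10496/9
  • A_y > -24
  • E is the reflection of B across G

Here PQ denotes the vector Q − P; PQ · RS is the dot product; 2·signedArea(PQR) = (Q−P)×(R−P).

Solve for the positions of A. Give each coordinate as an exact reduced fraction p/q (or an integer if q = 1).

A = (47/3, -70/3)

1. A_x = 47/3  [AB · GF = 2384/3 ∩ AB · CE = 1312/3]
2. A_y = -70/3  [AB · GF = 2384/3 ∩ AB · CE = 1312/3]
   → A = (47/3, -70/3)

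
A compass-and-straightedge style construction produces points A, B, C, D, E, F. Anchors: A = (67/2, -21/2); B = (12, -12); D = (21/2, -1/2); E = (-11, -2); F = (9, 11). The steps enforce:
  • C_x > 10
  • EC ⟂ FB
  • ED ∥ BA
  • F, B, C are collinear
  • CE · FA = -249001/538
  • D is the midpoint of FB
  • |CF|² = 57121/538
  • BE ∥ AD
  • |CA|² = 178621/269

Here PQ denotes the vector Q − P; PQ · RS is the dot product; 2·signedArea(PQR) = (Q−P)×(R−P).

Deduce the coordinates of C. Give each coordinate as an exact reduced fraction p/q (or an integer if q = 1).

1. C_x = 5559/538  [F, B, C are collinear ∩ EC ⟂ FB]
2. C_y = 421/538  [F, B, C are collinear ∩ EC ⟂ FB]
   → C = (5559/538, 421/538)

C = (5559/538, 421/538)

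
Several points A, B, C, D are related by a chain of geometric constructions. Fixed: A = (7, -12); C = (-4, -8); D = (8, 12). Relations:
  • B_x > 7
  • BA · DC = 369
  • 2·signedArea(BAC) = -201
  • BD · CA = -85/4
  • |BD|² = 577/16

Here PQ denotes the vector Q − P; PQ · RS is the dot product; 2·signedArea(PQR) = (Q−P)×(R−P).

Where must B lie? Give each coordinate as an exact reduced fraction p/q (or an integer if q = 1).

B = (31/4, 6)

1. B_x = 31/4  [2·signedArea(BAC) = -201 ∩ BD · CA = -85/4]
2. B_y = 6  [2·signedArea(BAC) = -201 ∩ BD · CA = -85/4]
   → B = (31/4, 6)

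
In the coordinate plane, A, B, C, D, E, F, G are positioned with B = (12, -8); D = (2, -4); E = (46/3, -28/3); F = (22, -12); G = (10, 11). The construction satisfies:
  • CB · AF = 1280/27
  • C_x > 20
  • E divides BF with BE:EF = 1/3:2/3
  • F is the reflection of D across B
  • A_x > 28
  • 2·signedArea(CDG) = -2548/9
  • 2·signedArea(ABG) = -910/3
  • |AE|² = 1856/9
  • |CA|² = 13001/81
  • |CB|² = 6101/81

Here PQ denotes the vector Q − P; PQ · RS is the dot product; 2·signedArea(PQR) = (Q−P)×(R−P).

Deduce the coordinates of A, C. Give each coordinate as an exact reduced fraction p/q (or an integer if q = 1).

A = (86/3, -44/3)
C = (182/9, -47/9)

1. A_x = 86/3  [line -19·x + -2·y + 1546/3 = 0 ∩ |AE|² = 1856/9]
2. A_y = -44/3  [line -19·x + -2·y + 1546/3 = 0 ∩ |AE|² = 1856/9]
   → A = (86/3, -44/3)
3. C_x = 182/9  [CB · AF = 1280/27 ∩ 2·signedArea(CDG) = -2548/9]
4. C_y = -47/9  [CB · AF = 1280/27 ∩ 2·signedArea(CDG) = -2548/9]
   → C = (182/9, -47/9)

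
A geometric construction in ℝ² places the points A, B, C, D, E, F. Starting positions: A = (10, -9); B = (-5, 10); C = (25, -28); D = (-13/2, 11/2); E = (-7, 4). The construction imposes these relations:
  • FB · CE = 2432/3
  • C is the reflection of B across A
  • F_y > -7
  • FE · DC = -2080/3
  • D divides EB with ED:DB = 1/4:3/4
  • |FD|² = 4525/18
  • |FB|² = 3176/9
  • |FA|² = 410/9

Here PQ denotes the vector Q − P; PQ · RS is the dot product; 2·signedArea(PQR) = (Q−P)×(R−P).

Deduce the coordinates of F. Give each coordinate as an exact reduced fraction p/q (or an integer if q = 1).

F = (11/3, -20/3)

1. F_x = 11/3  [FB · CE = 2432/3 ∩ FE · DC = -2080/3]
2. F_y = -20/3  [FB · CE = 2432/3 ∩ FE · DC = -2080/3]
   → F = (11/3, -20/3)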